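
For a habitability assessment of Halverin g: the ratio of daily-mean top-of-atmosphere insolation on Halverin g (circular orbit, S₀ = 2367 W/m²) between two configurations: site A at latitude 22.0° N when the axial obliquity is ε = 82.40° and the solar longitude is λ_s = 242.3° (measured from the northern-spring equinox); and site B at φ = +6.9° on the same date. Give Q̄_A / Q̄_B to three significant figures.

— Configuration A (φ=+22.0°):
Solar declination: sin δ = sin ε · sin λ_s = sin 82.40° × sin 242.3° = -0.87762, so δ = -61.356°.
cos H₀ = −tan(+22.0°) tan(-61.356°) = 0.7397, H₀ = 0.7382 rad.
Bracket: H₀ sin φ sin δ + cos φ cos δ sin H₀ = 0.7382×0.37461×-0.87762 + 0.92718×0.47936×0.67295 = -0.242694 + 0.299095 = 0.056401.
Q̄ = (S₀/π) × [bracket] = (2367/π) × 0.056401 = 42.495 W/m².
— Configuration B (φ=+6.9°):
cos H₀ = −tan(+6.9°) tan(-61.356°) = 0.2215, H₀ = 1.3474 rad.
Bracket: H₀ sin φ sin δ + cos φ cos δ sin H₀ = 1.3474×0.12014×-0.87762 + 0.99276×0.47936×0.97515 = -0.142066 + 0.464064 = 0.321998.
Q̄ = (S₀/π) × [bracket] = (2367/π) × 0.321998 = 242.61 W/m².
Ratio Q̄_A / Q̄_B = 42.495 / 242.61 = 0.1752.

Q̄_A / Q̄_B ≈ 0.175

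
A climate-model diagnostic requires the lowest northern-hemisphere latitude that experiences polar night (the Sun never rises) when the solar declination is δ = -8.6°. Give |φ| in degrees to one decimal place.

Polar night requires cos H₀ = −tan φ tan δ ≥ 1, i.e. tan φ tan δ ≤ −1.
The boundary is |tan φ| · |tan δ| = 1, so |φ| = 90° − |δ| = 90° − 8.6° = 81.4° in the northern hemisphere.

|φ| = 81.4°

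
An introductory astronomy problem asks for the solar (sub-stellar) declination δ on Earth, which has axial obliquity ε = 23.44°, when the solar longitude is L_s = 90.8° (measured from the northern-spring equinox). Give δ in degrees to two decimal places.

δ = +23.44°

sin δ = sin ε · sin L_s = sin 23.44° × sin 90.8° = 0.397750.
δ = arcsin(0.397750) = +23.44°.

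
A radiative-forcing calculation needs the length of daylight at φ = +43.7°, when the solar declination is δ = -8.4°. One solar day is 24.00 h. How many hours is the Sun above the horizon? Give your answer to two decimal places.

10.92 h

cos H₀ = −tan φ · tan δ = −tan(+43.7°) × tan(-8.400°) = 0.1411, so H₀ = 1.4292 rad = 81.89°.
Daylight = 2H₀/(2π) × 24.00 h = (1.4292/π) × 24.00 = 10.92 h.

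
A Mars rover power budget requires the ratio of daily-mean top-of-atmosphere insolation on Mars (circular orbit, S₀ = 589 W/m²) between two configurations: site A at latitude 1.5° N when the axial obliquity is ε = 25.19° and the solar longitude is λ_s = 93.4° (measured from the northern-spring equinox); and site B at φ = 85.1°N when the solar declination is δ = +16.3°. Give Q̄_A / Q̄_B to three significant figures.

Q̄_A / Q̄_B ≈ 1.05

— Configuration A (φ=+1.5°):
Solar declination: sin δ = sin ε · sin λ_s = sin 25.19° × sin 93.4° = 0.42487, so δ = +25.143°.
cos H₀ = −tan(+1.5°) tan(+25.143°) = -0.0123, H₀ = 1.5831 rad.
Bracket: H₀ sin φ sin δ + cos φ cos δ sin H₀ = 1.5831×0.02618×0.42487 + 0.99966×0.90525×0.99992 = 0.017609 + 0.904870 = 0.922479.
Q̄ = (S₀/π) × [bracket] = (589/π) × 0.922479 = 172.95 W/m².
— Configuration B (φ=+85.1°):
cos H₀ = −tan(+85.1°) tan(+16.300°) = -3.4109 ≤ −1 ⇒ polar day, H₀ = π.
Bracket: H₀ sin φ sin δ + cos φ cos δ sin H₀ = 3.1416×0.99635×0.28067 + 0.08542×0.95981×0.00000 = 0.878534 + 0.000000 = 0.878534.
Q̄ = (S₀/π) × [bracket] = (589/π) × 0.878534 = 164.71 W/m².
Ratio Q̄_A / Q̄_B = 172.95 / 164.71 = 1.050.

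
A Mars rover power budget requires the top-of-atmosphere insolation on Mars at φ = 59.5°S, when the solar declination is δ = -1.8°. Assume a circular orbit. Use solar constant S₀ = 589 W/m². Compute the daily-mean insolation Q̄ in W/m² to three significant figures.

Q̄ ≈ 103 W/m²

cos H₀ = −tan(-59.5°) tan(-1.800°) = -0.0534, H₀ = 1.6242 rad.
Bracket: H₀ sin φ sin δ + cos φ cos δ sin H₀ = 1.6242×-0.86163×-0.03141 + 0.50754×0.99951×0.99858 = 0.043957 + 0.506571 = 0.550528.
Q̄ = (S₀/π) × [bracket] = (589/π) × 0.550528 = 103.2 W/m².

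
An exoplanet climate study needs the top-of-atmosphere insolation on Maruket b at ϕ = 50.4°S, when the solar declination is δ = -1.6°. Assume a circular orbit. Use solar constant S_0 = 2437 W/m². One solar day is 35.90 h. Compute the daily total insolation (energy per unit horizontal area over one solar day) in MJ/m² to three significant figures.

67.3 MJ/m²

cos h₀ = −tan(-50.4°) tan(-1.600°) = -0.0338, h₀ = 1.6046 rad.
Bracket: h₀ sin ϕ sin δ + cos ϕ cos δ sin h₀ = 1.6046×-0.77051×-0.02792 + 0.63742×0.99961×0.99943 = 0.034519 + 0.636808 = 0.671327.
Q̄ = (S_0/π) × [bracket] = (2437/π) × 0.671327 = 520.76 W/m².
Daily total = Q̄ × 35.90 h × 3600 s/h = 520.76 × 35.90 × 3600 / 10⁶ = 67.30 MJ/m².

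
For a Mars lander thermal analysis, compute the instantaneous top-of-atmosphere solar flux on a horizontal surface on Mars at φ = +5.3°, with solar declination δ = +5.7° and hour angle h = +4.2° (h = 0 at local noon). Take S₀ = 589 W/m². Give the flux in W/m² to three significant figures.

587 W/m²

cos θ_z = sin φ sin δ + cos φ cos δ cos h = 0.009174 + 0.988141 = 0.997315.
Flux = S₀ · cos θ_z = 589 × 0.997315 = 587.4 W/m².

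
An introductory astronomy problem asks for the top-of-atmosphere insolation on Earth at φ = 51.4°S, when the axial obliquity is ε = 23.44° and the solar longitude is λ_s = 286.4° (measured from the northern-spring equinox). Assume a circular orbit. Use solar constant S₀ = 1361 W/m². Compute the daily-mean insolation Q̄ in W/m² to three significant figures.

Q̄ ≈ 487 W/m²

Solar declination: sin δ = sin ε · sin λ_s = sin 23.44° × sin 286.4° = -0.38160, so δ = -22.433°.
cos H₀ = −tan(-51.4°) tan(-22.433°) = -0.5172, H₀ = 2.1143 rad.
Bracket: H₀ sin φ sin δ + cos φ cos δ sin H₀ = 2.1143×-0.78152×-0.38160 + 0.62388×0.92433×0.85589 = 0.630544 + 0.493567 = 1.124111.
Q̄ = (S₀/π) × [bracket] = (1361/π) × 1.124111 = 487.0 W/m².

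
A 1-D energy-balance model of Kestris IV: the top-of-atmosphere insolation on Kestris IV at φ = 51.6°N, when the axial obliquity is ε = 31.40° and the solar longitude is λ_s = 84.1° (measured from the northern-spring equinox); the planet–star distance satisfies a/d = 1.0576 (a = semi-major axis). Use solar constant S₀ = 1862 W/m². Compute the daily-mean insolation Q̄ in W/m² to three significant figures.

Q̄ ≈ 884 W/m²

Solar declination: sin δ = sin ε · sin λ_s = sin 31.40° × sin 84.1° = 0.51825, so δ = +31.215°.
cos H₀ = −tan(+51.6°) tan(+31.215°) = -0.7646, H₀ = 2.4411 rad.
Bracket: H₀ sin φ sin δ + cos φ cos δ sin H₀ = 2.4411×0.78369×0.51825 + 0.62115×0.85523×0.64456 = 0.991446 + 0.342407 = 1.333853.
Inverse-square distance factor (a/d)² = 1.0576² = 1.118518.
Q̄ = (S₀/π) × 1.118518 × [bracket] = (1862/π) × 1.118518 × 1.333853 = 884.3 W/m².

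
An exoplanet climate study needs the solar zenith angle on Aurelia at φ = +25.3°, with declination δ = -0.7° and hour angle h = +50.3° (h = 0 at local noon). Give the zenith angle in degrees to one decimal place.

θ_z = 55.1°

cos θ_z = sin φ sin δ + cos φ cos δ cos h = -0.005221 + 0.577456 = 0.572235.
θ_z = arccos(0.572235) = 55.1°.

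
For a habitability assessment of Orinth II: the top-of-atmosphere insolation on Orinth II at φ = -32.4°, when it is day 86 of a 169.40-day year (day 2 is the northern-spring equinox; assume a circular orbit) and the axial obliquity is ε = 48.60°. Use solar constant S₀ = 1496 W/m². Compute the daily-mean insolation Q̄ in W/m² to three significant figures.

Solar longitude: λ_s = 360° × (86 − 2)/169.40 = 178.512°.
sin δ = sin 48.60° × sin 178.512° = 0.01947, so δ = +1.116°.
cos H₀ = −tan(-32.4°) tan(+1.116°) = 0.0124, H₀ = 1.5584 rad.
Bracket: H₀ sin φ sin δ + cos φ cos δ sin H₀ = 1.5584×-0.53583×0.01947 + 0.84433×0.99981×0.99992 = -0.016258 + 0.844102 = 0.827844.
Q̄ = (S₀/π) × [bracket] = (1496/π) × 0.827844 = 394.2 W/m².

Q̄ ≈ 394 W/m²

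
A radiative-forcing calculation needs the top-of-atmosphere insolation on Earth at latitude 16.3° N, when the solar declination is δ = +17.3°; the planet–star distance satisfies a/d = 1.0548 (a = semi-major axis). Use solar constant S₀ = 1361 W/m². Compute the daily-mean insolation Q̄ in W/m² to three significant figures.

Q̄ ≈ 507 W/m²

cos H₀ = −tan(+16.3°) tan(+17.300°) = -0.0911, H₀ = 1.6620 rad.
Bracket: H₀ sin φ sin δ + cos φ cos δ sin H₀ = 1.6620×0.28067×0.29737 + 0.95981×0.95476×0.99584 = 0.138715 + 0.912576 = 1.051291.
Inverse-square distance factor (a/d)² = 1.0548² = 1.112603.
Q̄ = (S₀/π) × 1.112603 × [bracket] = (1361/π) × 1.112603 × 1.051291 = 506.7 W/m².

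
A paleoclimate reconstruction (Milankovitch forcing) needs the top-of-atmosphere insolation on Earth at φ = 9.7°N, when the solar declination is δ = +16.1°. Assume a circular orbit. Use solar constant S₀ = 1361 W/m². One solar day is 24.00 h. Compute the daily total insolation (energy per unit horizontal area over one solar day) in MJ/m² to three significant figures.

cos H₀ = −tan(+9.7°) tan(+16.100°) = -0.0493, H₀ = 1.6202 rad.
Bracket: H₀ sin φ sin δ + cos φ cos δ sin H₀ = 1.6202×0.16849×0.27731 + 0.98570×0.96078×0.99878 = 0.075702 + 0.945885 = 1.021587.
Q̄ = (S₀/π) × [bracket] = (1361/π) × 1.021587 = 442.57 W/m².
Daily total = Q̄ × 24.00 h × 3600 s/h = 442.57 × 24.00 × 3600 / 10⁶ = 38.24 MJ/m².

38.2 MJ/m²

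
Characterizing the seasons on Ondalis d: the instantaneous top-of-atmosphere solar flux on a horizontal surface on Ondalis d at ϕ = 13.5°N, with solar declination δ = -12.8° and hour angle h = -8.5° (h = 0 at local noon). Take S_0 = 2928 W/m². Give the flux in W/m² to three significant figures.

cos θ_z = sin ϕ sin δ + cos ϕ cos δ cos h = -0.051719 + 0.937791 = 0.886072.
Flux = S_0 · cos θ_z = 2928 × 0.886072 = 2594 W/m².

2.59e+03 W/m²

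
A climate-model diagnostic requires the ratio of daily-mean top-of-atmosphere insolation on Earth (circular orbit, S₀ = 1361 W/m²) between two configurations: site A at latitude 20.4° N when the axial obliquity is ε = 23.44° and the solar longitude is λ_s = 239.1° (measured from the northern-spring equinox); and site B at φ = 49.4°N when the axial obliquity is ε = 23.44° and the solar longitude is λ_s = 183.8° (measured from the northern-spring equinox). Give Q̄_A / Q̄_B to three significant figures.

— Configuration A (φ=+20.4°):
Solar declination: sin δ = sin ε · sin λ_s = sin 23.44° × sin 239.1° = -0.34133, so δ = -19.958°.
cos H₀ = −tan(+20.4°) tan(-19.958°) = 0.1350, H₀ = 1.4353 rad.
Bracket: H₀ sin φ sin δ + cos φ cos δ sin H₀ = 1.4353×0.34857×-0.34133 + 0.93728×0.93994×0.99084 = -0.170768 + 0.872917 = 0.702149.
Q̄ = (S₀/π) × [bracket] = (1361/π) × 0.702149 = 304.18 W/m².
— Configuration B (φ=+49.4°):
Solar declination: sin δ = sin ε · sin λ_s = sin 23.44° × sin 183.8° = -0.02636, so δ = -1.511°.
cos H₀ = −tan(+49.4°) tan(-1.511°) = 0.0308, H₀ = 1.5400 rad.
Bracket: H₀ sin φ sin δ + cos φ cos δ sin H₀ = 1.5400×0.75927×-0.02636 + 0.65077×0.99965×0.99953 = -0.030822 + 0.650236 = 0.619414.
Q̄ = (S₀/π) × [bracket] = (1361/π) × 0.619414 = 268.34 W/m².
Ratio Q̄_A / Q̄_B = 304.18 / 268.34 = 1.134.

Q̄_A / Q̄_B ≈ 1.13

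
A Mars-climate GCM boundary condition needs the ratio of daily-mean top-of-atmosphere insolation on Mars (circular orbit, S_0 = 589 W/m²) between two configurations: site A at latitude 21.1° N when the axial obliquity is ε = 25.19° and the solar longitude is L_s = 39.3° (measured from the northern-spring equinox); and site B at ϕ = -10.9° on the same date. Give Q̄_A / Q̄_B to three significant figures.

Q̄_A / Q̄_B ≈ 1.22

— Configuration A (ϕ=+21.1°):
Solar declination: sin δ = sin ε · sin L_s = sin 25.19° × sin 39.3° = 0.26958, so δ = +15.639°.
cos h₀ = −tan(+21.1°) tan(+15.639°) = -0.1080, h₀ = 1.6790 rad.
Bracket: h₀ sin ϕ sin δ + cos ϕ cos δ sin h₀ = 1.6790×0.36000×0.26958 + 0.93295×0.96298×0.99415 = 0.162945 + 0.893156 = 1.056101.
Q̄ = (S_0/π) × [bracket] = (589/π) × 1.056101 = 198.00 W/m².
— Configuration B (ϕ=-10.9°):
cos h₀ = −tan(-10.9°) tan(+15.639°) = 0.0539, h₀ = 1.5169 rad.
Bracket: h₀ sin ϕ sin δ + cos ϕ cos δ sin h₀ = 1.5169×-0.18910×0.26958 + 0.98196×0.96298×0.99855 = -0.077328 + 0.944237 = 0.866909.
Q̄ = (S_0/π) × [bracket] = (589/π) × 0.866909 = 162.53 W/m².
Ratio Q̄_A / Q̄_B = 198.00 / 162.53 = 1.218.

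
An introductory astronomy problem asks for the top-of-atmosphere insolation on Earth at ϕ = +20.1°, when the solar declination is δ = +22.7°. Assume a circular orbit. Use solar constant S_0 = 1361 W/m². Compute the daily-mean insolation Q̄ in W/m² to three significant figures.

cos h₀ = −tan(+20.1°) tan(+22.700°) = -0.1531, h₀ = 1.7245 rad.
Bracket: h₀ sin ϕ sin δ + cos ϕ cos δ sin h₀ = 1.7245×0.34366×0.38591 + 0.93909×0.92254×0.98821 = 0.228706 + 0.856134 = 1.084840.
Q̄ = (S_0/π) × [bracket] = (1361/π) × 1.084840 = 470.0 W/m².

Q̄ ≈ 470 W/m²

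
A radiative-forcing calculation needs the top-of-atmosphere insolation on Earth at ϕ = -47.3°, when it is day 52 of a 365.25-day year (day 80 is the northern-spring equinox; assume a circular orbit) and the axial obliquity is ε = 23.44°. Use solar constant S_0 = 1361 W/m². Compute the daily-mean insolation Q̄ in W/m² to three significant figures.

Q̄ ≈ 387 W/m²

Solar longitude: L_s = 360° × (52 − 80)/365.25 = -27.598°, i.e. -27.598° + 360° = 332.402°.
sin δ = sin 23.44° × sin 332.402° = -0.18428, so δ = -10.619°.
cos h₀ = −tan(-47.3°) tan(-10.619°) = -0.2032, h₀ = 1.7754 rad.
Bracket: h₀ sin ϕ sin δ + cos ϕ cos δ sin h₀ = 1.7754×-0.73491×-0.18428 + 0.67816×0.98287×0.97914 = 0.240441 + 0.652639 = 0.893080.
Q̄ = (S_0/π) × [bracket] = (1361/π) × 0.893080 = 386.9 W/m².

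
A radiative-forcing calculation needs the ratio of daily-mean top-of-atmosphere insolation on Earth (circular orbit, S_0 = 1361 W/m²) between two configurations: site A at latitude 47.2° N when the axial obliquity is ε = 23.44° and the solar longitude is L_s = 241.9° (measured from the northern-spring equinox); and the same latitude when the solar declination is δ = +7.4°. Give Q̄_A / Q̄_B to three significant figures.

Q̄_A / Q̄_B ≈ 0.343

— Configuration A (ϕ=+47.2°):
Solar declination: sin δ = sin ε · sin L_s = sin 23.44° × sin 241.9° = -0.35090, so δ = -20.542°.
cos h₀ = −tan(+47.2°) tan(-20.542°) = 0.4047, h₀ = 1.1542 rad.
Bracket: h₀ sin ϕ sin δ + cos ϕ cos δ sin h₀ = 1.1542×0.73373×-0.35090 + 0.67944×0.93641×0.91446 = -0.297167 + 0.581811 = 0.284644.
Q̄ = (S_0/π) × [bracket] = (1361/π) × 0.284644 = 123.31 W/m².
— Configuration B (ϕ=+47.2°):
cos h₀ = −tan(+47.2°) tan(+7.400°) = -0.1403, h₀ = 1.7115 rad.
Bracket: h₀ sin ϕ sin δ + cos ϕ cos δ sin h₀ = 1.7115×0.73373×0.12880 + 0.67944×0.99167×0.99012 = 0.161744 + 0.667123 = 0.828867.
Q̄ = (S_0/π) × [bracket] = (1361/π) × 0.828867 = 359.08 W/m².
Ratio Q̄_A / Q̄_B = 123.31 / 359.08 = 0.3434.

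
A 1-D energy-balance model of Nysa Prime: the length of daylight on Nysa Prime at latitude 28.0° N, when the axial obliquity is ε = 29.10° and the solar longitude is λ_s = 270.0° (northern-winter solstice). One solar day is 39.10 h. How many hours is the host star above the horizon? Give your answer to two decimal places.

15.81 h

Solar declination: sin δ = sin ε · sin λ_s = sin 29.10° × sin 270.0° = -0.48634, so δ = -29.100°.
cos H₀ = −tan φ · tan δ = −tan(+28.0°) × tan(-29.100°) = 0.2959, so H₀ = 1.2704 rad = 72.79°.
Daylight = 2H₀/(2π) × 39.10 h = (1.2704/π) × 39.10 = 15.81 h.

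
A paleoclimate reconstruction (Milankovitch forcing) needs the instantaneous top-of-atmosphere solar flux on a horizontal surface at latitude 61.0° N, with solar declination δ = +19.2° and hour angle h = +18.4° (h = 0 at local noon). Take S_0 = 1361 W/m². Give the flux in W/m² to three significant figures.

cos θ_z = sin ϕ sin δ + cos ϕ cos δ cos h = 0.287633 + 0.434436 = 0.722069.
Flux = S_0 · cos θ_z = 1361 × 0.722069 = 982.7 W/m².

983 W/m²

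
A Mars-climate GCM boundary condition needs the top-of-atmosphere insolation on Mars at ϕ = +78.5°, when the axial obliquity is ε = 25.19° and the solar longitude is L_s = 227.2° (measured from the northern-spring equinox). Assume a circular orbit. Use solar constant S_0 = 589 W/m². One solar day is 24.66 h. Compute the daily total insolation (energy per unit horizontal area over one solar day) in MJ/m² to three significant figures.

0.00 MJ/m²

Solar declination: sin δ = sin ε · sin L_s = sin 25.19° × sin 227.2° = -0.31229, so δ = -18.197°.
cos h₀ = −tan(+78.5°) tan(-18.197°) = 1.6158 ≥ 1 ⇒ polar night, h₀ = 0 and Q̄ = 0.
Daily total = Q̄ × 24.66 h × 3600 s/h = 0.00 MJ/m².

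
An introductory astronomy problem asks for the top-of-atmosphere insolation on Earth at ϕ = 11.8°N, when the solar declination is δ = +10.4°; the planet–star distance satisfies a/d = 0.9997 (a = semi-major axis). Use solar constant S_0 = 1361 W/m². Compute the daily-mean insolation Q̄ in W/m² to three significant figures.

Q̄ ≈ 442 W/m²

cos h₀ = −tan(+11.8°) tan(+10.400°) = -0.0383, h₀ = 1.6091 rad.
Bracket: h₀ sin ϕ sin δ + cos ϕ cos δ sin h₀ = 1.6091×0.20450×0.18052 + 0.97887×0.98357×0.99926 = 0.059402 + 0.962075 = 1.021477.
Inverse-square distance factor (a/d)² = 0.9997² = 0.999400.
Q̄ = (S_0/π) × 0.999400 × [bracket] = (1361/π) × 0.999400 × 1.021477 = 442.3 W/m².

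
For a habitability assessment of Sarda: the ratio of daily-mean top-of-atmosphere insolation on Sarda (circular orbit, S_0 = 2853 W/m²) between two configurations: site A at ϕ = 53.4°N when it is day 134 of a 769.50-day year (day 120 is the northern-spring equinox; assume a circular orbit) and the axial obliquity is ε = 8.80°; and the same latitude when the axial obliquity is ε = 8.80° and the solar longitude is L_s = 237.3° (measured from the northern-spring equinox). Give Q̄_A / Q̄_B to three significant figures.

Q̄_A / Q̄_B ≈ 1.41

— Configuration A (ϕ=+53.4°):
Solar longitude: L_s = 360° × (134 − 120)/769.50 = 6.550°.
sin δ = sin 8.80° × sin 6.550° = 0.01745, so δ = +1.000°.
cos h₀ = −tan(+53.4°) tan(+1.000°) = -0.0235, h₀ = 1.5943 rad.
Bracket: h₀ sin ϕ sin δ + cos ϕ cos δ sin h₀ = 1.5943×0.80282×0.01745 + 0.59622×0.99985×0.99972 = 0.022335 + 0.595964 = 0.618299.
Q̄ = (S_0/π) × [bracket] = (2853/π) × 0.618299 = 561.50 W/m².
— Configuration B (ϕ=+53.4°):
Solar declination: sin δ = sin ε · sin L_s = sin 8.80° × sin 237.3° = -0.12874, so δ = -7.397°.
cos h₀ = −tan(+53.4°) tan(-7.397°) = 0.1748, h₀ = 1.3951 rad.
Bracket: h₀ sin ϕ sin δ + cos ϕ cos δ sin h₀ = 1.3951×0.80282×-0.12874 + 0.59622×0.99168×0.98460 = -0.144191 + 0.582154 = 0.437963.
Q̄ = (S_0/π) × [bracket] = (2853/π) × 0.437963 = 397.73 W/m².
Ratio Q̄_A / Q̄_B = 561.50 / 397.73 = 1.412.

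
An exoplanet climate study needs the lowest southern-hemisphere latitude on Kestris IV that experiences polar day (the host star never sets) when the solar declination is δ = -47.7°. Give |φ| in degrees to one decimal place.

|φ| = 42.3°

Polar day requires cos H₀ = −tan φ tan δ ≤ −1, i.e. tan φ tan δ ≥ 1.
The boundary is |tan φ| · |tan δ| = 1, so |φ| = 90° − |δ| = 90° − 47.7° = 42.3° in the southern hemisphere.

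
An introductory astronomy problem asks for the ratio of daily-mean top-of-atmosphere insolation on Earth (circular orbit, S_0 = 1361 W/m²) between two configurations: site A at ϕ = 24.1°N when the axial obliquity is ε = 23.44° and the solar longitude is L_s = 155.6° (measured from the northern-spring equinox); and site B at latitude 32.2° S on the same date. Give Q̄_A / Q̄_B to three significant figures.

— Configuration A (ϕ=+24.1°):
Solar declination: sin δ = sin ε · sin L_s = sin 23.44° × sin 155.6° = 0.16433, so δ = +9.458°.
cos h₀ = −tan(+24.1°) tan(+9.458°) = -0.0745, h₀ = 1.6454 rad.
Bracket: h₀ sin ϕ sin δ + cos ϕ cos δ sin h₀ = 1.6454×0.40833×0.16433 + 0.91283×0.98641×0.99722 = 0.110408 + 0.897921 = 1.008329.
Q̄ = (S_0/π) × [bracket] = (1361/π) × 1.008329 = 436.83 W/m².
— Configuration B (ϕ=-32.2°):
cos h₀ = −tan(-32.2°) tan(+9.458°) = 0.1049, h₀ = 1.4657 rad.
Bracket: h₀ sin ϕ sin δ + cos ϕ cos δ sin h₀ = 1.4657×-0.53288×0.16433 + 0.84619×0.98641×0.99448 = -0.128349 + 0.830083 = 0.701734.
Q̄ = (S_0/π) × [bracket] = (1361/π) × 0.701734 = 304.01 W/m².
Ratio Q̄_A / Q̄_B = 436.83 / 304.01 = 1.437.

Q̄_A / Q̄_B ≈ 1.44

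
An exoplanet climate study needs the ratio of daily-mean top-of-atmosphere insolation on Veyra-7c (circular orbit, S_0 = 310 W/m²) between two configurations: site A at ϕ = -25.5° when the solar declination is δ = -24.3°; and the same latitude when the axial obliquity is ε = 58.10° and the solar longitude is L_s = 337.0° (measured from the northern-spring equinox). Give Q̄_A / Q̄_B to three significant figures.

— Configuration A (ϕ=-25.5°):
cos h₀ = −tan(-25.5°) tan(-24.300°) = -0.2154, h₀ = 1.7879 rad.
Bracket: h₀ sin ϕ sin δ + cos ϕ cos δ sin h₀ = 1.7879×-0.43051×-0.41151 + 0.90259×0.91140×0.97653 = 0.316743 + 0.803314 = 1.120057.
Q̄ = (S_0/π) × [bracket] = (310/π) × 1.120057 = 110.52 W/m².
— Configuration B (ϕ=-25.5°):
Solar declination: sin δ = sin ε · sin L_s = sin 58.10° × sin 337.0° = -0.33172, so δ = -19.373°.
cos h₀ = −tan(-25.5°) tan(-19.373°) = -0.1677, h₀ = 1.7393 rad.
Bracket: h₀ sin ϕ sin δ + cos ϕ cos δ sin h₀ = 1.7393×-0.43051×-0.33172 + 0.90259×0.94338×0.98583 = 0.248387 + 0.839420 = 1.087807.
Q̄ = (S_0/π) × [bracket] = (310/π) × 1.087807 = 107.34 W/m².
Ratio Q̄_A / Q̄_B = 110.52 / 107.34 = 1.030.

Q̄_A / Q̄_B ≈ 1.03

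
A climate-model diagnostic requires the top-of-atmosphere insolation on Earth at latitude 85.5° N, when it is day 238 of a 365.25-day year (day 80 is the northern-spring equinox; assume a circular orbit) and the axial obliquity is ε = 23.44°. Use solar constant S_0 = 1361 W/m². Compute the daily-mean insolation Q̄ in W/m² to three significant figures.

Solar longitude: L_s = 360° × (238 − 80)/365.25 = 155.729°.
sin δ = sin 23.44° × sin 155.729° = 0.16351, so δ = +9.411°.
cos h₀ = −tan(+85.5°) tan(+9.411°) = -2.1060 ≤ −1 ⇒ polar day, h₀ = π.
Bracket: h₀ sin ϕ sin δ + cos ϕ cos δ sin h₀ = 3.1416×0.99692×0.16351 + 0.07846×0.98654×0.00000 = 0.512101 + 0.000000 = 0.512101.
Q̄ = (S_0/π) × [bracket] = (1361/π) × 0.512101 = 221.9 W/m².

Q̄ ≈ 222 W/m²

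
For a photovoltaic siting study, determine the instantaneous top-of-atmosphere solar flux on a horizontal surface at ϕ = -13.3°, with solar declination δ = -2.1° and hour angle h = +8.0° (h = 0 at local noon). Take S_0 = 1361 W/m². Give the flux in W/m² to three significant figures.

1.32e+03 W/m²

cos θ_z = sin ϕ sin δ + cos ϕ cos δ cos h = 0.008430 + 0.963061 = 0.971491.
Flux = S_0 · cos θ_z = 1361 × 0.971491 = 1322 W/m².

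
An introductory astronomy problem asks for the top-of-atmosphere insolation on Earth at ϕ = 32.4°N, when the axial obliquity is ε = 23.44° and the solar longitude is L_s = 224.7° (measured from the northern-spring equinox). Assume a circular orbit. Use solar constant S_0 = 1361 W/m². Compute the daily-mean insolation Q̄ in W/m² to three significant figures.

Q̄ ≈ 255 W/m²

Solar declination: sin δ = sin ε · sin L_s = sin 23.44° × sin 224.7° = -0.27980, so δ = -16.248°.
cos h₀ = −tan(+32.4°) tan(-16.248°) = 0.1850, h₀ = 1.3848 rad.
Bracket: h₀ sin ϕ sin δ + cos ϕ cos δ sin h₀ = 1.3848×0.53583×-0.27980 + 0.84433×0.96006×0.98275 = -0.207616 + 0.796624 = 0.589008.
Q̄ = (S_0/π) × [bracket] = (1361/π) × 0.589008 = 255.2 W/m².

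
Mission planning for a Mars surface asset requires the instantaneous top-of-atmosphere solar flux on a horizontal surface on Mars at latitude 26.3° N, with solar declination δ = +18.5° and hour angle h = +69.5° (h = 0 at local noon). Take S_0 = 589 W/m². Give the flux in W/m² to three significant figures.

cos θ_z = sin ϕ sin δ + cos ϕ cos δ cos h = 0.140589 + 0.297732 = 0.438321.
Flux = S_0 · cos θ_z = 589 × 0.438321 = 258.2 W/m².

258 W/m²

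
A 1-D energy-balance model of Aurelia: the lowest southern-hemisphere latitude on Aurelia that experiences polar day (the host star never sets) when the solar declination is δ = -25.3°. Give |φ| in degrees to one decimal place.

|φ| = 64.7°

Polar day requires cos H₀ = −tan φ tan δ ≤ −1, i.e. tan φ tan δ ≥ 1.
The boundary is |tan φ| · |tan δ| = 1, so |φ| = 90° − |δ| = 90° − 25.3° = 64.7° in the southern hemisphere.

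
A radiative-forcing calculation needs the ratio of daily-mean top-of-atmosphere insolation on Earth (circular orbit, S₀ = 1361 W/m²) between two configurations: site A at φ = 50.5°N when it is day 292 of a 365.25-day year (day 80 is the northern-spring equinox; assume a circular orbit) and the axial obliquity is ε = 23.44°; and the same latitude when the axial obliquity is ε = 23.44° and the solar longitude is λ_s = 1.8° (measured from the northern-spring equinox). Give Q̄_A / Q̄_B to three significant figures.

Q̄_A / Q̄_B ≈ 0.627

— Configuration A (φ=+50.5°):
Solar longitude: λ_s = 360° × (292 − 80)/365.25 = 208.953°.
sin δ = sin 23.44° × sin 208.953° = -0.19256, so δ = -11.103°.
cos H₀ = −tan(+50.5°) tan(-11.103°) = 0.2381, H₀ = 1.3304 rad.
Bracket: H₀ sin φ sin δ + cos φ cos δ sin H₀ = 1.3304×0.77162×-0.19256 + 0.63608×0.98128×0.97125 = -0.197675 + 0.606228 = 0.408553.
Q̄ = (S₀/π) × [bracket] = (1361/π) × 0.408553 = 176.99 W/m².
— Configuration B (φ=+50.5°):
Solar declination: sin δ = sin ε · sin λ_s = sin 23.44° × sin 1.8° = 0.01249, so δ = +0.716°.
cos H₀ = −tan(+50.5°) tan(+0.716°) = -0.0152, H₀ = 1.5860 rad.
Bracket: H₀ sin φ sin δ + cos φ cos δ sin H₀ = 1.5860×0.77162×0.01249 + 0.63608×0.99992×0.99989 = 0.015285 + 0.635959 = 0.651244.
Q̄ = (S₀/π) × [bracket] = (1361/π) × 0.651244 = 282.13 W/m².
Ratio Q̄_A / Q̄_B = 176.99 / 282.13 = 0.6273.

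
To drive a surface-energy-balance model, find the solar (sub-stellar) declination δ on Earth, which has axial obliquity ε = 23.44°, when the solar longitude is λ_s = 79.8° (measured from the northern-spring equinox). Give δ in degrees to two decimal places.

sin δ = sin ε · sin λ_s = sin 23.44° × sin 79.8° = 0.391502.
δ = arcsin(0.391502) = +23.05°.

δ = +23.05°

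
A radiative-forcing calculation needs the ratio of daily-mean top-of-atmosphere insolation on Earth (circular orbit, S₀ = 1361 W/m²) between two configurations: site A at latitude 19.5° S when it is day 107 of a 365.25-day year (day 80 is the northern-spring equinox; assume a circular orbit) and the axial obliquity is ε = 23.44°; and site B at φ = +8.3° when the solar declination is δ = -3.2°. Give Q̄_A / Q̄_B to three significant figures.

— Configuration A (φ=-19.5°):
Solar longitude: λ_s = 360° × (107 − 80)/365.25 = 26.612°.
sin δ = sin 23.44° × sin 26.612° = 0.17819, so δ = +10.264°.
cos H₀ = −tan(-19.5°) tan(+10.264°) = 0.0641, H₀ = 1.5066 rad.
Bracket: H₀ sin φ sin δ + cos φ cos δ sin H₀ = 1.5066×-0.33381×0.17819 + 0.94264×0.98400×0.99794 = -0.089615 + 0.925647 = 0.836032.
Q̄ = (S₀/π) × [bracket] = (1361/π) × 0.836032 = 362.19 W/m².
— Configuration B (φ=+8.3°):
cos H₀ = −tan(+8.3°) tan(-3.200°) = 0.0082, H₀ = 1.5626 rad.
Bracket: H₀ sin φ sin δ + cos φ cos δ sin H₀ = 1.5626×0.14436×-0.05582 + 0.98953×0.99844×0.99997 = -0.012592 + 0.987957 = 0.975365.
Q̄ = (S₀/π) × [bracket] = (1361/π) × 0.975365 = 422.55 W/m².
Ratio Q̄_A / Q̄_B = 362.19 / 422.55 = 0.8572.

Q̄_A / Q̄_B ≈ 0.857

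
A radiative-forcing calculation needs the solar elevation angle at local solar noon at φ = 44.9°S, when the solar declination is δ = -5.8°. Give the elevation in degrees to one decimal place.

At local noon the hour angle is zero, so the zenith angle equals |φ − δ| = |-44.9° − (-5.800°)| = 39.100°.
Elevation = 90° − 39.100° = 50.9°.

50.9°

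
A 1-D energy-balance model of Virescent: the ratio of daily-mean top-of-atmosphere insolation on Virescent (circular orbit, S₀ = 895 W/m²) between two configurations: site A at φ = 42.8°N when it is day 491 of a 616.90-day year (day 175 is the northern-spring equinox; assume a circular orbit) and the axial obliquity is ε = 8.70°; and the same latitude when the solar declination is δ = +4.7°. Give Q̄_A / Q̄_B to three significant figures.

Q̄_A / Q̄_B ≈ 0.879

— Configuration A (φ=+42.8°):
Solar longitude: λ_s = 360° × (491 − 175)/616.90 = 184.406°.
sin δ = sin 8.70° × sin 184.406° = -0.01162, so δ = -0.666°.
cos H₀ = −tan(+42.8°) tan(-0.666°) = 0.0108, H₀ = 1.5600 rad.
Bracket: H₀ sin φ sin δ + cos φ cos δ sin H₀ = 1.5600×0.67944×-0.01162 + 0.73373×0.99993×0.99994 = -0.012316 + 0.733635 = 0.721319.
Q̄ = (S₀/π) × [bracket] = (895/π) × 0.721319 = 205.49 W/m².
— Configuration B (φ=+42.8°):
cos H₀ = −tan(+42.8°) tan(+4.700°) = -0.0761, H₀ = 1.6470 rad.
Bracket: H₀ sin φ sin δ + cos φ cos δ sin H₀ = 1.6470×0.67944×0.08194 + 0.73373×0.99664×0.99710 = 0.091694 + 0.729144 = 0.820838.
Q̄ = (S₀/π) × [bracket] = (895/π) × 0.820838 = 233.85 W/m².
Ratio Q̄_A / Q̄_B = 205.49 / 233.85 = 0.8787.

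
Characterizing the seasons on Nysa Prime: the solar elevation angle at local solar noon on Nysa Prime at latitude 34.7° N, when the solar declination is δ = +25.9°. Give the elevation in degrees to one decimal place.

81.2°

At local noon the hour angle is zero, so the zenith angle equals |φ − δ| = |+34.7° − (+25.900°)| = 8.800°.
Elevation = 90° − 8.800° = 81.2°.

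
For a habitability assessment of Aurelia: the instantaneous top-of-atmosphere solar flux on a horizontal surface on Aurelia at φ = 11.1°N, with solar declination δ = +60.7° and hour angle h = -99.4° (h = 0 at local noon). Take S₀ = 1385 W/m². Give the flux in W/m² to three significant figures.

cos θ_z = sin φ sin δ + cos φ cos δ cos h = 0.167892 + -0.078434 = 0.089458.
Flux = S₀ · cos θ_z = 1385 × 0.089458 = 123.9 W/m².

124 W/m²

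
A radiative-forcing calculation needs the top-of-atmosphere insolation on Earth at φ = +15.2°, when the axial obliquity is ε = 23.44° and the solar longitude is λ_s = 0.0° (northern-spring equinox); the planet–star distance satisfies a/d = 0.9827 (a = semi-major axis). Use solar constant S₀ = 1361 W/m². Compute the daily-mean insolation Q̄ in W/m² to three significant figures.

Solar declination: sin δ = sin ε · sin λ_s = sin 23.44° × sin 0.0° = 0.00000, so δ = +0.000°.
cos H₀ = −tan(+15.2°) tan(+0.000°) = -0.0000, H₀ = 1.5708 rad.
Bracket: H₀ sin φ sin δ + cos φ cos δ sin H₀ = 1.5708×0.26219×0.00000 + 0.96502×1.00000×1.00000 = 0.000000 + 0.965020 = 0.965020.
Inverse-square distance factor (a/d)² = 0.9827² = 0.965699.
Q̄ = (S₀/π) × 0.965699 × [bracket] = (1361/π) × 0.965699 × 0.965020 = 403.7 W/m².

Q̄ ≈ 404 W/m²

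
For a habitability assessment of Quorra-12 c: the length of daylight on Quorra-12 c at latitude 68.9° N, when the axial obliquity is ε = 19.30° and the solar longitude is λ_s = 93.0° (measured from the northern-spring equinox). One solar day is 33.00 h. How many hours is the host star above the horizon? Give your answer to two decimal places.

28.41 h

Solar declination: sin δ = sin ε · sin λ_s = sin 19.30° × sin 93.0° = 0.33006, so δ = +19.273°.
cos H₀ = −tan φ · tan δ = −tan(+68.9°) × tan(+19.273°) = -0.9062, so H₀ = 2.7049 rad = 154.98°.
Daylight = 2H₀/(2π) × 33.00 h = (2.7049/π) × 33.00 = 28.41 h.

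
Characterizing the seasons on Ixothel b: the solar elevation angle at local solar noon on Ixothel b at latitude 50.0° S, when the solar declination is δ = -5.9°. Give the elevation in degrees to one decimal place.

45.9°

At local noon the hour angle is zero, so the zenith angle equals |φ − δ| = |-50.0° − (-5.900°)| = 44.100°.
Elevation = 90° − 44.100° = 45.9°.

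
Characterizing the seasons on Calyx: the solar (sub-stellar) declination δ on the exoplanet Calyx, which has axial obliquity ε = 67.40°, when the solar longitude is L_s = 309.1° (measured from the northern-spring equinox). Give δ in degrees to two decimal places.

sin δ = sin ε · sin L_s = sin 67.40° × sin 309.1° = -0.716454.
δ = arcsin(-0.716454) = -45.76°.

δ = -45.76°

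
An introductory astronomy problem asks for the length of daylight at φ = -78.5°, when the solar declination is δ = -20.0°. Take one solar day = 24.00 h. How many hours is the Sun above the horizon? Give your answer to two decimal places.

Sunrise equation: cos H₀ = −tan φ · tan δ = -1.7890 ≤ −1, so the Sun never sets (polar day) and H₀ = π.
Daylight = 2H₀/(2π) × 24.00 h = (3.1416/π) × 24.00 = 24.00 h.

24.00 h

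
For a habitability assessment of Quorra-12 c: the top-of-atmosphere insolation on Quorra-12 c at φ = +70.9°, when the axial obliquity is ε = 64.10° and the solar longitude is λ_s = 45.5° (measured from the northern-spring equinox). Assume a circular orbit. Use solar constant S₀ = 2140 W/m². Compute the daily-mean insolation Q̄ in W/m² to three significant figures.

Q̄ ≈ 1.30e+03 W/m²

Solar declination: sin δ = sin ε · sin λ_s = sin 64.10° × sin 45.5° = 0.64161, so δ = +39.912°.
cos H₀ = −tan(+70.9°) tan(+39.912°) = -2.4156 ≤ −1 ⇒ polar day, H₀ = π.
Bracket: H₀ sin φ sin δ + cos φ cos δ sin H₀ = 3.1416×0.94495×0.64161 + 0.32722×0.76703×0.00000 = 1.904719 + 0.000000 = 1.904719.
Q̄ = (S₀/π) × [bracket] = (2140/π) × 1.904719 = 1297 W/m².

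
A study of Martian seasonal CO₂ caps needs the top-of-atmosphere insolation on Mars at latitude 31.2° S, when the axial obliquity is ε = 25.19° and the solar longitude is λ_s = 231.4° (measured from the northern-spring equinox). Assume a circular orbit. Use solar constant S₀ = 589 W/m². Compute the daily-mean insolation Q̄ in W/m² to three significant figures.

Q̄ ≈ 205 W/m²

Solar declination: sin δ = sin ε · sin λ_s = sin 25.19° × sin 231.4° = -0.33263, so δ = -19.429°.
cos H₀ = −tan(-31.2°) tan(-19.429°) = -0.2136, H₀ = 1.7861 rad.
Bracket: H₀ sin φ sin δ + cos φ cos δ sin H₀ = 1.7861×-0.51803×-0.33263 + 0.85536×0.94306×0.97692 = 0.307767 + 0.788038 = 1.095805.
Q̄ = (S₀/π) × [bracket] = (589/π) × 1.095805 = 205.4 W/m².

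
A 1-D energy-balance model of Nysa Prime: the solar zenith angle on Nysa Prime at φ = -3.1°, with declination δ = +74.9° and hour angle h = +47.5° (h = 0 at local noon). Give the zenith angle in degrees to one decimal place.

cos θ_z = sin φ sin δ + cos φ cos δ cos h = -0.052212 + 0.175737 = 0.123525.
θ_z = arccos(0.123525) = 82.9°.

θ_z = 82.9°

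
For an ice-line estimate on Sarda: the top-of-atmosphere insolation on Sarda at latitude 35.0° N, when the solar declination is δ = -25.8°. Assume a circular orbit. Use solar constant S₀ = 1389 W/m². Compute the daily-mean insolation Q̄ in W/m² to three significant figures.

cos H₀ = −tan(+35.0°) tan(-25.800°) = 0.3385, H₀ = 1.2255 rad.
Bracket: H₀ sin φ sin δ + cos φ cos δ sin H₀ = 1.2255×0.57358×-0.43523 + 0.81915×0.90032×0.94097 = -0.305933 + 0.693963 = 0.388030.
Q̄ = (S₀/π) × [bracket] = (1389/π) × 0.388030 = 171.6 W/m².

Q̄ ≈ 172 W/m²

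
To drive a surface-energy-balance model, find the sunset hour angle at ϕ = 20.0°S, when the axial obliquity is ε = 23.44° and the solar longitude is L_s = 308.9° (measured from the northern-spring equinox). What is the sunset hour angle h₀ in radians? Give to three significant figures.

h₀ = 1.69 rad

Solar declination: sin δ = sin ε · sin L_s = sin 23.44° × sin 308.9° = -0.30958, so δ = -18.034°.
cos h₀ = −tan ϕ · tan δ = −tan(-20.0°) × tan(-18.034°) = -0.1185, so h₀ = 1.6896 rad = 96.81°.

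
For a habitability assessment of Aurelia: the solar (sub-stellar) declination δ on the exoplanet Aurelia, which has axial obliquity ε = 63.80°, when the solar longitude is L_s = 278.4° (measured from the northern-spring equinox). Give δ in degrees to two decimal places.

δ = -62.58°

sin δ = sin ε · sin L_s = sin 63.80° × sin 278.4° = -0.887633.
δ = arcsin(-0.887633) = -62.58°.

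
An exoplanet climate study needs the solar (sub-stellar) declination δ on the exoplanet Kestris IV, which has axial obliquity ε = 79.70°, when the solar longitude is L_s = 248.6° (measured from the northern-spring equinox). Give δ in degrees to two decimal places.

δ = -66.36°

sin δ = sin ε · sin L_s = sin 79.70° × sin 248.6° = -0.916052.
δ = arcsin(-0.916052) = -66.36°.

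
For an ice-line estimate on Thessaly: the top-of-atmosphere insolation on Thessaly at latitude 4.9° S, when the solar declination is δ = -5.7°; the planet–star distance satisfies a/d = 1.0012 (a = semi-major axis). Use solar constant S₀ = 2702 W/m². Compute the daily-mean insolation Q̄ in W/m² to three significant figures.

cos H₀ = −tan(-4.9°) tan(-5.700°) = -0.0086, H₀ = 1.5794 rad.
Bracket: H₀ sin φ sin δ + cos φ cos δ sin H₀ = 1.5794×-0.08542×-0.09932 + 0.99635×0.99506×0.99996 = 0.013399 + 0.991388 = 1.004787.
Inverse-square distance factor (a/d)² = 1.0012² = 1.002401.
Q̄ = (S₀/π) × 1.002401 × [bracket] = (2702/π) × 1.002401 × 1.004787 = 866.3 W/m².

Q̄ ≈ 866 W/m²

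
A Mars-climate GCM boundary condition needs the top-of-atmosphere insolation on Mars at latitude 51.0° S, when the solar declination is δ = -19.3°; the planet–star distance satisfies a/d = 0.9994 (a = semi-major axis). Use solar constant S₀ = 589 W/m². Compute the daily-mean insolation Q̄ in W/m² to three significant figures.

Q̄ ≈ 197 W/m²

cos H₀ = −tan(-51.0°) tan(-19.300°) = -0.4325, H₀ = 2.0180 rad.
Bracket: H₀ sin φ sin δ + cos φ cos δ sin H₀ = 2.0180×-0.77715×-0.33051 + 0.62932×0.94380×0.90166 = 0.518335 + 0.535543 = 1.053878.
Inverse-square distance factor (a/d)² = 0.9994² = 0.998800.
Q̄ = (S₀/π) × 0.998800 × [bracket] = (589/π) × 0.998800 × 1.053878 = 197.3 W/m².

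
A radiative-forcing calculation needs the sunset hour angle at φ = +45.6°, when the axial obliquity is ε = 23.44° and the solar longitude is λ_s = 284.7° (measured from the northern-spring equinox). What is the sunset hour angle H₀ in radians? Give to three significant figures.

Solar declination: sin δ = sin ε · sin λ_s = sin 23.44° × sin 284.7° = -0.38477, so δ = -22.629°.
cos H₀ = −tan φ · tan δ = −tan(+45.6°) × tan(-22.629°) = 0.4257, so H₀ = 1.1311 rad = 64.81°.

H₀ = 1.13 rad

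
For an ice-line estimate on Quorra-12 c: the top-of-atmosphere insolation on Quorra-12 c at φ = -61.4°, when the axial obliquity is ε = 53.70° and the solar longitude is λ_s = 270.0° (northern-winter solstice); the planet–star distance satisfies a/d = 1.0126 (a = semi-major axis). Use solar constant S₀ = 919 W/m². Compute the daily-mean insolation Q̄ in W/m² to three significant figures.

Solar declination: sin δ = sin ε · sin λ_s = sin 53.70° × sin 270.0° = -0.80593, so δ = -53.700°.
cos H₀ = −tan(-61.4°) tan(-53.700°) = -2.4969 ≤ −1 ⇒ polar day, H₀ = π.
Bracket: H₀ sin φ sin δ + cos φ cos δ sin H₀ = 3.1416×-0.87798×-0.80593 + 0.47869×0.59201×0.00000 = 2.222966 + 0.000000 = 2.222966.
Inverse-square distance factor (a/d)² = 1.0126² = 1.025359.
Q̄ = (S₀/π) × 1.025359 × [bracket] = (919/π) × 1.025359 × 2.222966 = 666.8 W/m².

Q̄ ≈ 667 W/m²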